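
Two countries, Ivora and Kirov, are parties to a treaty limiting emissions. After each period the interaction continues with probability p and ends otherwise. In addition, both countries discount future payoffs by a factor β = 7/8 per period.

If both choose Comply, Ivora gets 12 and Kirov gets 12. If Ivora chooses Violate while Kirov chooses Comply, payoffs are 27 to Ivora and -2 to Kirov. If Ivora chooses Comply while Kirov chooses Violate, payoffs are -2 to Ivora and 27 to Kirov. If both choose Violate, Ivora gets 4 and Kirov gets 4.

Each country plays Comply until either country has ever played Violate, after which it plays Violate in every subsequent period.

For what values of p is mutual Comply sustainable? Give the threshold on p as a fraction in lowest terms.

Expected continuation weight on next period's payoff is β·p = 7/8·p, which plays the role of the discount factor.
Cooperation requires 7/8·p ≥ (27−12)/(27−4) = 15/23, hence p ≥ 120/161.

120/161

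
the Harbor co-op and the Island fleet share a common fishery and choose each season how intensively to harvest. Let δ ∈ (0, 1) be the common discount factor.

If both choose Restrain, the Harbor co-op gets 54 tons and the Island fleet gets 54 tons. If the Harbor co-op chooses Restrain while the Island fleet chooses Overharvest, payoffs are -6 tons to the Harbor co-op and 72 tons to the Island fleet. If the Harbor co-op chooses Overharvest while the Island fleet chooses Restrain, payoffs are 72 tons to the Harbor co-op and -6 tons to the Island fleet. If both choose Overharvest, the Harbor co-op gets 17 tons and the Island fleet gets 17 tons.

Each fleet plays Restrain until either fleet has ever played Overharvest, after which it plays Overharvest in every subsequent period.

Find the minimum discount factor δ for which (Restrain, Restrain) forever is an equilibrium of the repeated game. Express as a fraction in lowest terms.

18/55

54/(1−δ) ≥ 72 + 17δ/(1−δ)
54 ≥ 72 − 55δ
δ ≥ 18/55.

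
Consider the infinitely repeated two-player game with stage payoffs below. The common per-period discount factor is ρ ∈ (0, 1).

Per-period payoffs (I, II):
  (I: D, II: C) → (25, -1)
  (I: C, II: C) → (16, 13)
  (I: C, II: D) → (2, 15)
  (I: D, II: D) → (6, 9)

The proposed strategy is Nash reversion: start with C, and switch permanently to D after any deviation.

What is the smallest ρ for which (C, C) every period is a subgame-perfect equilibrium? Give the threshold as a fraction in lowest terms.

I's threshold: (25−16)/(25−6) = 9/19.
II's threshold: (15−13)/(15−9) = 1/3.
9/19 > 1/3, so I binds and ρ* = 9/19.

9/19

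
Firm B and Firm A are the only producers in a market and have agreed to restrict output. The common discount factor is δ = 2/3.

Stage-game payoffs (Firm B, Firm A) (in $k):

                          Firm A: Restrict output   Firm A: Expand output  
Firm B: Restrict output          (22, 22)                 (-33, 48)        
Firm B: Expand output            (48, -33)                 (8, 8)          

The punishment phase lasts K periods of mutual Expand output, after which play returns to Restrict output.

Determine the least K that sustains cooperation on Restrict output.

No profitable deviation requires (22−8)(δ+…+δ^K) ≥ 48−22, i.e. δ+…+δ^K ≥ 13/7 ≈ 1.8571.
With δ = 2/3, the partial sums are K=1: 0.6667, K=2: 1.1111, …, K=5: 1.7366, K=6: 1.8244, K=7: 1.8829.
K = 7 is the first length at which the sum reaches 1.8571.

7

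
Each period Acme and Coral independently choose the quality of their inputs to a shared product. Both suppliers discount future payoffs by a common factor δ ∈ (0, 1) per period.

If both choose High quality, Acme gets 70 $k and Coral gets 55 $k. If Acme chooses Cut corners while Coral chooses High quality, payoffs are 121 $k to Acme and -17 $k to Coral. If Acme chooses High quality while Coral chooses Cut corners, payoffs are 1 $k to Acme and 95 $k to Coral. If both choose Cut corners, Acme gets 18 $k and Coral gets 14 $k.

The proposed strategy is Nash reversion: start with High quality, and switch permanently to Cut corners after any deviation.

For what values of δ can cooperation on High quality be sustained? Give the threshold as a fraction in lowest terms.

For Acme: deviation gain 121−70 = 51, per-period punishment loss 70−18 = 52. IC gives δ ≥ 51/103.
For Coral: gain 40, loss 41 per period, so δ ≥ 40/81.
The tighter constraint is Acme's, so cooperation needs δ ≥ 51/103.

51/103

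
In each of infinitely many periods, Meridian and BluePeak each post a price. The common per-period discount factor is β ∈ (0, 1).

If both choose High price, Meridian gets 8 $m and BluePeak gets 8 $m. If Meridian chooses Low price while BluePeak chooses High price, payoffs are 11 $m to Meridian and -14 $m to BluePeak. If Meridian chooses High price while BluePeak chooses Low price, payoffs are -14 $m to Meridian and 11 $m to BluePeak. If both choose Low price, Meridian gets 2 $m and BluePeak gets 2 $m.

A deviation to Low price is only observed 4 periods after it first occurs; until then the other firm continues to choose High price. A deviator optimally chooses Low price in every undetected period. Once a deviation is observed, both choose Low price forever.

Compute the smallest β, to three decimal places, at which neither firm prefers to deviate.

0.760

A deviator earns 11 for 4 periods, then 2 forever; cooperating earns 8 forever. Multiplying the IC by (1−β):
8 ≥ 11(1−β^4) + 2β^4, so 9·β^4 ≥ 3 and β^4 ≥ 1/3.
β ≥ (1/3)^(1/4) ≈ 0.760.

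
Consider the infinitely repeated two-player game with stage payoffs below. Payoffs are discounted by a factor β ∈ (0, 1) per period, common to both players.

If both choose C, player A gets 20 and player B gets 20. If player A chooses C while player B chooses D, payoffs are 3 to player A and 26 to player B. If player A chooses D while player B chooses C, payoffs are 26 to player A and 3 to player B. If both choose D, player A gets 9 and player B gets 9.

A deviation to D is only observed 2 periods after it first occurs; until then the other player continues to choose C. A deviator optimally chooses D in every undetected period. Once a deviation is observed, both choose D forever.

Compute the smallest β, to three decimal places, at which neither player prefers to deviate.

The best deviation is to choose D for all 2 undetected periods, earning 26 each, then 9 forever once detected.
Deviation value: 26(1−β^2)/(1−β) + 9β^2/(1−β); cooperation value: 20/(1−β).
IC: 20 ≥ 26(1−β^2) + 9β^2 = 26 − 17β^2.
So β^2 ≥ 6/17, giving β ≥ (6/17)^(1/2) ≈ 0.594.

0.594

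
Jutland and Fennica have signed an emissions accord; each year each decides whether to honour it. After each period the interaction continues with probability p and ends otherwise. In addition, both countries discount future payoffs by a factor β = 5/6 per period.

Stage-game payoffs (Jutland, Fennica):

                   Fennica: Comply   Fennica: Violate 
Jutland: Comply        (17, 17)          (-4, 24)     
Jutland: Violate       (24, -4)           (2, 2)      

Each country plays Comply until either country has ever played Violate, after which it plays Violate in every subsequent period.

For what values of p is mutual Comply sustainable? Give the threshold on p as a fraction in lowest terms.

21/55

Expected continuation weight on next period's payoff is β·p = 5/6·p, which plays the role of the discount factor.
Cooperation requires 5/6·p ≥ (24−17)/(24−2) = 7/22, hence p ≥ 21/55.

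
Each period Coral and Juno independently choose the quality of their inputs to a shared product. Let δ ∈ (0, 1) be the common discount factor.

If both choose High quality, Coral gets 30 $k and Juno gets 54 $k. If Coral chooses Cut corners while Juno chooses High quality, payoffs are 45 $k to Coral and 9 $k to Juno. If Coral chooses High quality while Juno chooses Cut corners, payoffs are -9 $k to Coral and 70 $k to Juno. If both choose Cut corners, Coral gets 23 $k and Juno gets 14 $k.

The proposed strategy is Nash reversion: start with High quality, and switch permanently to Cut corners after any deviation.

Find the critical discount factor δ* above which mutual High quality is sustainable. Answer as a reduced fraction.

For Coral: deviation gain 45−30 = 15, per-period punishment loss 30−23 = 7. IC gives δ ≥ 15/22.
For Juno: gain 16, loss 40 per period, so δ ≥ 16/56 = 2/7.
The tighter constraint is Coral's, so cooperation needs δ ≥ 15/22.

15/22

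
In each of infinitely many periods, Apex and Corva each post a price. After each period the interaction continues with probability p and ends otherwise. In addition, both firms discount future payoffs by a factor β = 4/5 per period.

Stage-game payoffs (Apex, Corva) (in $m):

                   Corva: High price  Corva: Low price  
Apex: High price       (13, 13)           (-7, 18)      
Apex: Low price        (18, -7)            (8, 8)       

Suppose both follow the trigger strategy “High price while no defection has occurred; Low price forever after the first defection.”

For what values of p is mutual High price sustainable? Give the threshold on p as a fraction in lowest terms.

5/8

With continuation probability p and discount β, the effective per-period discount factor is βp.
Grim-trigger IC: βp ≥ (18−13)/(18−8) = 1/2.
So p ≥ (1/2)/(4/5) = 5/8.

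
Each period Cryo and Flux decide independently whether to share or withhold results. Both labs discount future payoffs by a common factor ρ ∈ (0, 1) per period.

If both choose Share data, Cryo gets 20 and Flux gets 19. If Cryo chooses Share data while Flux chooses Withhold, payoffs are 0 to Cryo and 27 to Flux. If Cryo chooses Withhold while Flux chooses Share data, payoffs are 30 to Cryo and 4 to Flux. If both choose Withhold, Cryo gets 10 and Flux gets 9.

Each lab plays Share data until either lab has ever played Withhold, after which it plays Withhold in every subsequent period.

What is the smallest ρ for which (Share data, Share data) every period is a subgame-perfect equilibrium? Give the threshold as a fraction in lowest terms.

1/2

For Cryo: deviation gain 30−20 = 10, per-period punishment loss 20−10 = 10. IC gives ρ ≥ 10/20 = 1/2.
For Flux: gain 8, loss 10 per period, so ρ ≥ 8/18 = 4/9.
The tighter constraint is Cryo's, so cooperation needs ρ ≥ 1/2.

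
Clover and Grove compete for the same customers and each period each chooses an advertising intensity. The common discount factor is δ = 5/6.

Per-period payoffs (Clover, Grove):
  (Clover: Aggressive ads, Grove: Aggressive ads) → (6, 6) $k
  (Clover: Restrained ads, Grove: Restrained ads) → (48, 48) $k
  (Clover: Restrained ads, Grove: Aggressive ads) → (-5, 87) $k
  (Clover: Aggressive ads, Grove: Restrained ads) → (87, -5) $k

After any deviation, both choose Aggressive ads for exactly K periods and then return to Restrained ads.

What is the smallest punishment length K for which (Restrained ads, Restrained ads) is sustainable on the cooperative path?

No profitable deviation requires (48−6)(δ+…+δ^K) ≥ 87−48, i.e. δ+…+δ^K ≥ 13/14 ≈ 0.9286.
With δ = 5/6, the partial sums are K=1: 0.8333, K=2: 1.5278.
K = 2 is the first length at which the sum reaches 0.9286.

2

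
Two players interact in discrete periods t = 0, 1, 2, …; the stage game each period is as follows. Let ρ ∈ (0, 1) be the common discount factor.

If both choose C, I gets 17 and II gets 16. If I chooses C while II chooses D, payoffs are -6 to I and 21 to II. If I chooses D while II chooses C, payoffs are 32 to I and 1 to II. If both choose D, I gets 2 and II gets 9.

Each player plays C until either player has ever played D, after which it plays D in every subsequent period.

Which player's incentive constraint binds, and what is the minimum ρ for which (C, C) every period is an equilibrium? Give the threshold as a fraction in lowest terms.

I: cooperation gives 17 each period; deviation gives 32 once then 2 forever.
  17/(1−ρ) ≥ 32 + 2ρ/(1−ρ) ⇒ ρ ≥ 15/30 = 1/2.
II: cooperation gives 16 each period; deviation gives 21 once then 9 forever.
  ρ ≥ 5/12.
Both must hold, so the binding constraint is I's: ρ ≥ 1/2.

I; ρ ≥ 1/2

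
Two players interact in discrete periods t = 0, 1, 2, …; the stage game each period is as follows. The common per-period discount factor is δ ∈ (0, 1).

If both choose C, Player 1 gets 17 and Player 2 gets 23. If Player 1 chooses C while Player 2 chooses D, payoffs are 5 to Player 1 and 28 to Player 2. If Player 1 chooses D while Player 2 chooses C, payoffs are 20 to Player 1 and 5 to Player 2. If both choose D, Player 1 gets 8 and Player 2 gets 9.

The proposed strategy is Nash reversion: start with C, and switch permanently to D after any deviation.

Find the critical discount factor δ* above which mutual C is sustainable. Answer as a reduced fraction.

5/19

For Player 1: deviation gain 20−17 = 3, per-period punishment loss 17−8 = 9. IC gives δ ≥ 3/12 = 1/4.
For Player 2: gain 5, loss 14 per period, so δ ≥ 5/19.
The tighter constraint is Player 2's, so cooperation needs δ ≥ 5/19.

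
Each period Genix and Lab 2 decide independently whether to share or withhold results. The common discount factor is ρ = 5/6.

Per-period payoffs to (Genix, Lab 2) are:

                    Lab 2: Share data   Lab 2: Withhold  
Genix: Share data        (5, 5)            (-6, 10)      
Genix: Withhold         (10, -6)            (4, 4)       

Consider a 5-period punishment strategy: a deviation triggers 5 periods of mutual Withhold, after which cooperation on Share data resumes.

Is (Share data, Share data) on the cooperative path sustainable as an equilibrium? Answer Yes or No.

IC: ρ+…+ρ^5 ≥ (10−5)/(5−4) = 5.
At ρ = 5/6: partial sum = 2.9906 < 5.0000. Cooperation not sustainable.

No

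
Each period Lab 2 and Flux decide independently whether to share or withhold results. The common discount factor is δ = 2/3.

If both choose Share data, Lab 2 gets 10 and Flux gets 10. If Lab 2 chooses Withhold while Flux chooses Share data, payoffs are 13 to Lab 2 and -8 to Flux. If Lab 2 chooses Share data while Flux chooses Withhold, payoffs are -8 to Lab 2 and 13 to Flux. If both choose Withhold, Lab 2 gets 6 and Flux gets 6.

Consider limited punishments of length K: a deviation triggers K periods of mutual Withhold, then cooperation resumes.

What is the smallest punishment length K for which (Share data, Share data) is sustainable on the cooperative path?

2

IC: δ(1−δ^K)/(1−δ) ≥ (13−10)/(10−6) = 3/4.
With δ = 2/3: need 1 − δ^K ≥ 3/4·(1−2/3)/(2/3), i.e. δ^K ≤ 0.6250.
Since (2/3)^1 = 0.6667 and (2/3)^2 = 0.4444, the smallest such K is 2.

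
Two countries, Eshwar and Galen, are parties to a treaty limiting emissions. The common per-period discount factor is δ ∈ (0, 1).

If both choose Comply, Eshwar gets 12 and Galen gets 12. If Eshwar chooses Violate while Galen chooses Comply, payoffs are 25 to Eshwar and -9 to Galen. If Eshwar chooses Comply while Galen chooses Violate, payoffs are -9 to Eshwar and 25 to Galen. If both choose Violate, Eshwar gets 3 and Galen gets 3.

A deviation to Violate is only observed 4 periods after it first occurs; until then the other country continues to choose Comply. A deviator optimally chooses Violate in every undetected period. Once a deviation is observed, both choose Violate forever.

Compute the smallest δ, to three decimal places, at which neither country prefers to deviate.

A deviator earns 25 for 4 periods, then 3 forever; cooperating earns 12 forever. Multiplying the IC by (1−δ):
12 ≥ 25(1−δ^4) + 3δ^4, so 22·δ^4 ≥ 13 and δ^4 ≥ 13/22.
δ ≥ (13/22)^(1/4) ≈ 0.877.

0.877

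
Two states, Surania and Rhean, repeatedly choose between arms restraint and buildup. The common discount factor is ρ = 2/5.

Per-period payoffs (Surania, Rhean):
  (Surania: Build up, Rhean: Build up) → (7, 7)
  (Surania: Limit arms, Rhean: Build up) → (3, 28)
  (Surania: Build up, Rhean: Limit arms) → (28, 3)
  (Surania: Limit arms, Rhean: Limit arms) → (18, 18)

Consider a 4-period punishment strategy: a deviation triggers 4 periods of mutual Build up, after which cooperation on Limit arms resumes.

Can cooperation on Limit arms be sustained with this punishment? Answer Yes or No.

Comparing payoff streams over the 5 periods until play realigns: cooperate → 18(1+ρ+…+ρ^4); deviate → 28 + 7(ρ+…+ρ^4).
Cooperation is sustained iff (18−7)(ρ+…+ρ^4) ≥ 28−18.
ρ+…+ρ^4 = 2/5·(1−(2/5)^4)/(1−2/5) = 0.6496, and (28−18)/(18−7) = 0.9091.
0.6496 < 0.9091, so cooperation is not sustainable.

No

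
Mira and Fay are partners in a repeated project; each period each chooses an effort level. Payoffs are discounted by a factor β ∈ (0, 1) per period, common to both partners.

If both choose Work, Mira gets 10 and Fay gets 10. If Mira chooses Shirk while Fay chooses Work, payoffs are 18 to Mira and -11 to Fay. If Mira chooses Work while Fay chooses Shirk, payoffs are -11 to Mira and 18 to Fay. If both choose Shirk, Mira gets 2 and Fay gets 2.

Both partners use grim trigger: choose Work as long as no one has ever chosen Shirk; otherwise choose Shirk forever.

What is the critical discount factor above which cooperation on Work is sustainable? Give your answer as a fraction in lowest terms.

1/2

Cooperation forever yields 10 each period: 10/(1−β).
Deviating yields 18 once, then 2 forever: 18 + 2β/(1−β).
No profitable deviation requires 10/(1−β) ≥ 18 + 2β/(1−β).
Multiplying by (1−β): 10 ≥ 18(1−β) + 2β = 18 − 16β.
So 16β ≥ 8, i.e. β ≥ 8/16 = 1/2.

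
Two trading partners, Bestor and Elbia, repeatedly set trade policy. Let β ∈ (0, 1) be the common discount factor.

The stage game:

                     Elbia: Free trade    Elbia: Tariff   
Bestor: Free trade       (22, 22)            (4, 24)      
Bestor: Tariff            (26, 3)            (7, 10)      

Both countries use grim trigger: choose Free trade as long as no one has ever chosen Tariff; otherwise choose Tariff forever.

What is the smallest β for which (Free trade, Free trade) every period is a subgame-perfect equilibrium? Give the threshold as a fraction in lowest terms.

4/19

For Bestor: deviation gain 26−22 = 4, per-period punishment loss 22−7 = 15. IC gives β ≥ 4/19.
For Elbia: gain 2, loss 12 per period, so β ≥ 2/14 = 1/7.
The tighter constraint is Bestor's, so cooperation needs β ≥ 4/19.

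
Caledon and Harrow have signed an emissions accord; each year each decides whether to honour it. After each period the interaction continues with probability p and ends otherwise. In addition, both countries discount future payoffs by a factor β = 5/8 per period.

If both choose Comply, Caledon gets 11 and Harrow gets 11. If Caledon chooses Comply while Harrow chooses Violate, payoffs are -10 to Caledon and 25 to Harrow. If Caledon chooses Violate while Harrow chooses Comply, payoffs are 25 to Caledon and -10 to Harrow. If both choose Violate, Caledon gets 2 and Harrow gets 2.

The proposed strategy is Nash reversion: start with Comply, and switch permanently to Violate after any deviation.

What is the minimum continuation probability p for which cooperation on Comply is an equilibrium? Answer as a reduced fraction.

112/115

Expected continuation weight on next period's payoff is β·p = 5/8·p, which plays the role of the discount factor.
Cooperation requires 5/8·p ≥ (25−11)/(25−2) = 14/23, hence p ≥ 112/115.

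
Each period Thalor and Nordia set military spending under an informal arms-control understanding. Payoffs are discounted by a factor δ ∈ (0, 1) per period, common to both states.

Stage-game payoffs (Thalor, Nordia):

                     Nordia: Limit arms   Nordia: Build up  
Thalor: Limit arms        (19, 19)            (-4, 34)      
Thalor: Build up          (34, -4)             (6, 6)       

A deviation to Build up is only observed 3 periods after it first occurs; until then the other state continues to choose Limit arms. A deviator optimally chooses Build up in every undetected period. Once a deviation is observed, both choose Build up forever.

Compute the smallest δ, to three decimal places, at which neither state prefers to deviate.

A deviator earns 34 for 3 periods, then 6 forever; cooperating earns 19 forever. Multiplying the IC by (1−δ):
19 ≥ 34(1−δ^3) + 6δ^3, so 28·δ^3 ≥ 15 and δ^3 ≥ 15/28.
δ ≥ (15/28)^(1/3) ≈ 0.812.

0.812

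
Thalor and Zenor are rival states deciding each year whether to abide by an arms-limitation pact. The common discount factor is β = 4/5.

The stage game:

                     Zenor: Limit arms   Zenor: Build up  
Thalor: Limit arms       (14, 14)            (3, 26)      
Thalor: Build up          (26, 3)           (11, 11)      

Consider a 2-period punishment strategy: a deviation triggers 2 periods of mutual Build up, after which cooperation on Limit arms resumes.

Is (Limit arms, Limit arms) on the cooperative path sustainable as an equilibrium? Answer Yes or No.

No

Comparing payoff streams over the 3 periods until play realigns: cooperate → 14(1+β+…+β^2); deviate → 26 + 11(β+…+β^2).
Cooperation is sustained iff (14−11)(β+…+β^2) ≥ 26−14.
β+…+β^2 = 4/5·(1−(4/5)^2)/(1−4/5) = 1.4400, and (26−14)/(14−11) = 4.0000.
1.4400 < 4.0000, so cooperation is not sustainable.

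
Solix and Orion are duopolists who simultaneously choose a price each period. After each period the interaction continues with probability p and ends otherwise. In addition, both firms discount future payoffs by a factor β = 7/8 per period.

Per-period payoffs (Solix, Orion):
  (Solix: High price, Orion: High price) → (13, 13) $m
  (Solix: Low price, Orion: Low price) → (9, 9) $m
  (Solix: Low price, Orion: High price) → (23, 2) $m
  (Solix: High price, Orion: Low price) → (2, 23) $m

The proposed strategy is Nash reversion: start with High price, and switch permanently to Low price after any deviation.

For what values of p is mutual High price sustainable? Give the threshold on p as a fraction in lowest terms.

With continuation probability p and discount β, the effective per-period discount factor is βp.
Grim-trigger IC: βp ≥ (23−13)/(23−9) = 5/7.
So p ≥ (5/7)/(7/8) = 40/49.

40/49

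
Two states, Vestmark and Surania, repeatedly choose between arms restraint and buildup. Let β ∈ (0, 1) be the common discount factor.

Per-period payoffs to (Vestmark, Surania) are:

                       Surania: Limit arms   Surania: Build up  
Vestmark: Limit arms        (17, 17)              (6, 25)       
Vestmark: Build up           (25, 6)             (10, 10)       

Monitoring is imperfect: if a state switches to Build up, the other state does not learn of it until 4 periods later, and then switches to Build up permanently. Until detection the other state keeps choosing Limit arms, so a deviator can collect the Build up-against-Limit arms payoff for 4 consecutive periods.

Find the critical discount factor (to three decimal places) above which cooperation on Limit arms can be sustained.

0.855

A deviator earns 25 for 4 periods, then 10 forever; cooperating earns 17 forever. Multiplying the IC by (1−β):
17 ≥ 25(1−β^4) + 10β^4, so 15·β^4 ≥ 8 and β^4 ≥ 8/15.
β ≥ (8/15)^(1/4) ≈ 0.855.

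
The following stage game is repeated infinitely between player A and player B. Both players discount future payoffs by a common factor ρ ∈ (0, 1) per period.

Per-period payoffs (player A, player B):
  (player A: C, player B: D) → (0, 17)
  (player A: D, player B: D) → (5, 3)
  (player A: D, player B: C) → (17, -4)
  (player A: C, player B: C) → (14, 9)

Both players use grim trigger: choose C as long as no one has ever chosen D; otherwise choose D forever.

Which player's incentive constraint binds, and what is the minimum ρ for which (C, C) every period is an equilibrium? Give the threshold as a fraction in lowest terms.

player A's threshold: (17−14)/(17−5) = 1/4.
player B's threshold: (17−9)/(17−3) = 4/7.
1/4 < 4/7, so player B binds and ρ* = 4/7.

player B; ρ ≥ 4/7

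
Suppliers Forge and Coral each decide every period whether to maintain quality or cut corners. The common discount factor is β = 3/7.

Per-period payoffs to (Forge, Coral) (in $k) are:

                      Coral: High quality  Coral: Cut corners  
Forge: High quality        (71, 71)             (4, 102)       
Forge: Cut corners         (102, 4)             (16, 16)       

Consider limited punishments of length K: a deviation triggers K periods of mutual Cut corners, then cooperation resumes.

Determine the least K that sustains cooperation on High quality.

Need Σ_{k=1}^{K} β^k ≥ (102−71)/(71−16) = 0.5636 at β = 3/7.
At K = 1 the sum is 0.4286 < 0.5636; at K = 2 it is 0.6122 ≥ 0.5636.
So the minimum punishment length is K = 2.

2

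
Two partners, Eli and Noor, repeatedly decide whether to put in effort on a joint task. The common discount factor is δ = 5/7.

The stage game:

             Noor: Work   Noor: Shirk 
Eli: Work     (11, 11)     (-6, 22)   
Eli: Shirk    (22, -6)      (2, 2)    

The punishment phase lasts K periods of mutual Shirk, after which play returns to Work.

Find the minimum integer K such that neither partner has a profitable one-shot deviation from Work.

2

Need Σ_{k=1}^{K} δ^k ≥ (22−11)/(11−2) = 1.2222 at δ = 5/7.
At K = 1 the sum is 0.7143 < 1.2222; at K = 2 it is 1.2245 ≥ 1.2222.
So the minimum punishment length is K = 2.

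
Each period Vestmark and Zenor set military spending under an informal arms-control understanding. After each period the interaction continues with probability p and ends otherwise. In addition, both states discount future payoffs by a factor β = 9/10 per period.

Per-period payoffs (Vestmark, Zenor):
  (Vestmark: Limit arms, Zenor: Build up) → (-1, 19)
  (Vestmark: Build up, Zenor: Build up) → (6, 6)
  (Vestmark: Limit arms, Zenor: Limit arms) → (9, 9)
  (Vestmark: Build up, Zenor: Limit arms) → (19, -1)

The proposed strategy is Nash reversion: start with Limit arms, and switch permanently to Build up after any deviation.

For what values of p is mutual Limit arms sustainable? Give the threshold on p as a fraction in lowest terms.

100/117

Expected continuation weight on next period's payoff is β·p = 9/10·p, which plays the role of the discount factor.
Cooperation requires 9/10·p ≥ (19−9)/(19−6) = 10/13, hence p ≥ 100/117.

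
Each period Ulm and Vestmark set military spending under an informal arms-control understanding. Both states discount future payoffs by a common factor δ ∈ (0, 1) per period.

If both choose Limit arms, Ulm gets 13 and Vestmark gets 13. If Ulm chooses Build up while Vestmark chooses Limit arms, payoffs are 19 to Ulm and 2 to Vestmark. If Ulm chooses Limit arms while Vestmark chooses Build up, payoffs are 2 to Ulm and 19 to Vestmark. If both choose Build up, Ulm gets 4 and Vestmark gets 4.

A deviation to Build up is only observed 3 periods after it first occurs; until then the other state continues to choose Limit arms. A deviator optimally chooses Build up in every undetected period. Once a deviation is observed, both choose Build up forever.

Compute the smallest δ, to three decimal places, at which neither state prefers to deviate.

0.737

Deviating for the 3 undetected periods gains 19−13 = 6 per period over cooperation, then loses 13−4 = 9 per period forever once punishment starts.
Gain: 6(1 + δ + … + δ^2); loss: 9·δ^3/(1−δ).
No profitable deviation ⇔ 6(1−δ^3) ≤ 9·δ^3, i.e. δ^3 ≥ 6/(6+9) = 2/5.
Hence δ ≥ (2/5)^(1/3) ≈ 0.737.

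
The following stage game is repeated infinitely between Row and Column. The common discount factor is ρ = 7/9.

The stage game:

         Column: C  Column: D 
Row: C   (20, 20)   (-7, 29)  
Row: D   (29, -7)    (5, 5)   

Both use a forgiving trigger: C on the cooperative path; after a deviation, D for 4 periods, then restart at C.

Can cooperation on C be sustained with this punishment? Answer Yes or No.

Comparing payoff streams over the 5 periods until play realigns: cooperate → 20(1+ρ+…+ρ^4); deviate → 29 + 5(ρ+…+ρ^4).
Cooperation is sustained iff (20−5)(ρ+…+ρ^4) ≥ 29−20.
ρ+…+ρ^4 = 7/9·(1−(7/9)^4)/(1−7/9) = 2.2192, and (29−20)/(20−5) = 0.6000.
2.2192 ≥ 0.6000, so cooperation is sustainable.

Yes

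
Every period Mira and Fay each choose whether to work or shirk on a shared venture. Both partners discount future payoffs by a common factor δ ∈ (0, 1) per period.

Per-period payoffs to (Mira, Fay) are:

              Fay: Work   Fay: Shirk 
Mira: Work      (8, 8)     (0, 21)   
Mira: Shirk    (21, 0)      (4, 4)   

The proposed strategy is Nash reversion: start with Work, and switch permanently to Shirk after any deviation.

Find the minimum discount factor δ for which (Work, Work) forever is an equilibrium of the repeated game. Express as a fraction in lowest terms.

Cooperation forever yields 8 each period: 8/(1−δ).
Deviating yields 21 once, then 4 forever: 21 + 4δ/(1−δ).
No profitable deviation requires 8/(1−δ) ≥ 21 + 4δ/(1−δ).
Multiplying by (1−δ): 8 ≥ 21(1−δ) + 4δ = 21 − 17δ.
So 17δ ≥ 13, i.e. δ ≥ 13/17.

13/17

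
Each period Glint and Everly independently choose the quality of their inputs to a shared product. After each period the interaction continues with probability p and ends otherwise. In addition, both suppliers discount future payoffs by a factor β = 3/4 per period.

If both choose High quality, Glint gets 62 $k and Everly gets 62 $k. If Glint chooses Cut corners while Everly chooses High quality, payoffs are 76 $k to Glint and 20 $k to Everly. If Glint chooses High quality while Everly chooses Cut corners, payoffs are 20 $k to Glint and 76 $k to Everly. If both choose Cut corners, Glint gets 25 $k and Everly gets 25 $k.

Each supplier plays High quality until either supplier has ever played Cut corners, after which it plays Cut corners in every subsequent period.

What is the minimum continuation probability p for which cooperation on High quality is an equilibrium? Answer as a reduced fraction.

56/153

Expected continuation weight on next period's payoff is β·p = 3/4·p, which plays the role of the discount factor.
Cooperation requires 3/4·p ≥ (76−62)/(76−25) = 14/51, hence p ≥ 56/153.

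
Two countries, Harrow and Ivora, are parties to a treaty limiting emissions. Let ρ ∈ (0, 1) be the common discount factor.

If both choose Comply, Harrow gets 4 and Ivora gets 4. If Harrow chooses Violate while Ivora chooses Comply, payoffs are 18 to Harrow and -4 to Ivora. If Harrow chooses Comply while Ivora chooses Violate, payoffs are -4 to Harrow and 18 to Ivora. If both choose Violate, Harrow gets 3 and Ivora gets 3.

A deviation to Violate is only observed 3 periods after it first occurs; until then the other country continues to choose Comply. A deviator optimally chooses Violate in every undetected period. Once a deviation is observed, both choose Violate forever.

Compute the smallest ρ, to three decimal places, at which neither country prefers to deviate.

0.977

A deviator earns 18 for 3 periods, then 3 forever; cooperating earns 4 forever. Multiplying the IC by (1−ρ):
4 ≥ 18(1−ρ^3) + 3ρ^3, so 15·ρ^3 ≥ 14 and ρ^3 ≥ 14/15.
ρ ≥ (14/15)^(1/3) ≈ 0.977.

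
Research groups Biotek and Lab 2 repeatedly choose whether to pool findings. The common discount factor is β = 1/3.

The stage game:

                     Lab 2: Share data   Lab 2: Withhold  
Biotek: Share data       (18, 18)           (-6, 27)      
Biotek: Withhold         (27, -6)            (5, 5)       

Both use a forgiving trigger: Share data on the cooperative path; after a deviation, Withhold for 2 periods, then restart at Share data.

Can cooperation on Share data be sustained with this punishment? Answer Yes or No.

Comparing payoff streams over the 3 periods until play realigns: cooperate → 18(1+β+…+β^2); deviate → 27 + 5(β+…+β^2).
Cooperation is sustained iff (18−5)(β+…+β^2) ≥ 27−18.
β+…+β^2 = 1/3·(1−(1/3)^2)/(1−1/3) = 0.4444, and (27−18)/(18−5) = 0.6923.
0.4444 < 0.6923, so cooperation is not sustainable.

No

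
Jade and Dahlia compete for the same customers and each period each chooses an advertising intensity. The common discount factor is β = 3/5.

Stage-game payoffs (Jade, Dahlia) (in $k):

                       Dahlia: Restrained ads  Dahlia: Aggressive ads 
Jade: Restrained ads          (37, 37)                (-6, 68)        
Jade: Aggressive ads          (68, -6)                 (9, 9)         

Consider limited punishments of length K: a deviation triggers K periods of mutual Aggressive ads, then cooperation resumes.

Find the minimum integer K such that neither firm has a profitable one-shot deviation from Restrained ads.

No profitable deviation requires (37−9)(β+…+β^K) ≥ 68−37, i.e. β+…+β^K ≥ 31/28 ≈ 1.1071.
With β = 3/5, the partial sums are K=1: 0.6000, K=2: 0.9600, K=3: 1.1760.
K = 3 is the first length at which the sum reaches 1.1071.

3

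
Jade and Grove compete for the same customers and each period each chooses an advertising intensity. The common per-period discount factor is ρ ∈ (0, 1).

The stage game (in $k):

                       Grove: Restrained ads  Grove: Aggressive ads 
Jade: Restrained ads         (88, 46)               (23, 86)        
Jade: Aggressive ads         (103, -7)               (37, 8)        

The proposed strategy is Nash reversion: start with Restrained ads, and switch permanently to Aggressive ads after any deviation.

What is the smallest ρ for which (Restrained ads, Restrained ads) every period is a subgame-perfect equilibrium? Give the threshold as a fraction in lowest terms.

Jade: cooperation gives 88 each period; deviation gives 103 once then 37 forever.
  88/(1−ρ) ≥ 103 + 37ρ/(1−ρ) ⇒ ρ ≥ 15/66 = 5/22.
Grove: cooperation gives 46 each period; deviation gives 86 once then 8 forever.
  ρ ≥ 40/78 = 20/39.
Both must hold, so the binding constraint is Grove's: ρ ≥ 20/39.

20/39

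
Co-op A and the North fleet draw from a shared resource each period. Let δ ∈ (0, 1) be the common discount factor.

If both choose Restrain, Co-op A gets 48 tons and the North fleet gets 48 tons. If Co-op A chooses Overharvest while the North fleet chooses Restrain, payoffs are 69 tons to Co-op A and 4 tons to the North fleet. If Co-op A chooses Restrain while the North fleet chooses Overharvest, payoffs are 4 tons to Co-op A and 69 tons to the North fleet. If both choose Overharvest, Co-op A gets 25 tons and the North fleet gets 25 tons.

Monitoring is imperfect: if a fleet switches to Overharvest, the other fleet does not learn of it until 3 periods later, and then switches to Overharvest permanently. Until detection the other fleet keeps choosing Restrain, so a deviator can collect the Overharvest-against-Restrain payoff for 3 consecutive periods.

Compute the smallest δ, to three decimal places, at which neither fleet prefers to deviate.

0.781

Deviating for the 3 undetected periods gains 69−48 = 21 per period over cooperation, then loses 48−25 = 23 per period forever once punishment starts.
Gain: 21(1 + δ + … + δ^2); loss: 23·δ^3/(1−δ).
No profitable deviation ⇔ 21(1−δ^3) ≤ 23·δ^3, i.e. δ^3 ≥ 21/(21+23) = 21/44.
Hence δ ≥ (21/44)^(1/3) ≈ 0.781.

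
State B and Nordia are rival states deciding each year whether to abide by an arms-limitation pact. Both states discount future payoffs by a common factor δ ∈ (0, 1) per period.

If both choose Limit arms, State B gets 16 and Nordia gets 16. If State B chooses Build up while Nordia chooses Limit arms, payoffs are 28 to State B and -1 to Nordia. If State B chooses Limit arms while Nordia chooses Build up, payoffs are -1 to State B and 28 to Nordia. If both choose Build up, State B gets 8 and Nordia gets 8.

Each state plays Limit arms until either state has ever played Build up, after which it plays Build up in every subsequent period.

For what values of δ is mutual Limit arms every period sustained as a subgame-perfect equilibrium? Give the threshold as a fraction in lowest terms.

16/(1−δ) ≥ 28 + 8δ/(1−δ)
16 ≥ 28 − 20δ
δ ≥ 12/20 = 3/5.

3/5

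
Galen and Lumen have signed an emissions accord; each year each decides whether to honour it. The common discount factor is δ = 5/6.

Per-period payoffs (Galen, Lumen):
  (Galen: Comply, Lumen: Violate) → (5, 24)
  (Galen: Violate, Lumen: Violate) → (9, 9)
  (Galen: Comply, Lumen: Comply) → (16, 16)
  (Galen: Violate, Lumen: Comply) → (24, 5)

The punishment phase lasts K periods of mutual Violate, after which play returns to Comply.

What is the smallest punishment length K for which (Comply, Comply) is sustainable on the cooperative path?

2

No profitable deviation requires (16−9)(δ+…+δ^K) ≥ 24−16, i.e. δ+…+δ^K ≥ 8/7 ≈ 1.1429.
With δ = 5/6, the partial sums are K=1: 0.8333, K=2: 1.5278.
K = 2 is the first length at which the sum reaches 1.1429.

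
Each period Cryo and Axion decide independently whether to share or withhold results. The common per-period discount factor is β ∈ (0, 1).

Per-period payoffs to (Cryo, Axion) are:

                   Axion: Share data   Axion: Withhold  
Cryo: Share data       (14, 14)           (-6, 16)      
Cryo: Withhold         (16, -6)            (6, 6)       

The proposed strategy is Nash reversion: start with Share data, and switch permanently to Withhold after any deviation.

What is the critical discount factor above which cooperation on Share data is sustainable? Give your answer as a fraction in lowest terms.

1/5

Cooperation forever yields 14 each period: 14/(1−β).
Deviating yields 16 once, then 6 forever: 16 + 6β/(1−β).
No profitable deviation requires 14/(1−β) ≥ 16 + 6β/(1−β).
Multiplying by (1−β): 14 ≥ 16(1−β) + 6β = 16 − 10β.
So 10β ≥ 2, i.e. β ≥ 2/10 = 1/5.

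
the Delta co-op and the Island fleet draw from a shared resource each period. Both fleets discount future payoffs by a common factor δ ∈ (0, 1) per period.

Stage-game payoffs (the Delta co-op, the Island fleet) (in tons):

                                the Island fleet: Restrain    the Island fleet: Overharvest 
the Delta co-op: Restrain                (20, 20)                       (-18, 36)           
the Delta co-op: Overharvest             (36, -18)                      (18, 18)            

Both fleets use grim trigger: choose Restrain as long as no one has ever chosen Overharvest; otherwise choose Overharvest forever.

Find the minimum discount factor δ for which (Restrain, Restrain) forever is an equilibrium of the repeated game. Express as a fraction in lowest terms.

One-period gain from deviating is 36 − 20 = 16. The loss is 20 − 18 = 2 in every subsequent period, with present value 2·δ/(1−δ).
Deviation is unprofitable when 2·δ/(1−δ) ≥ 16, i.e. δ/(1−δ) ≥ 8.
Equivalently δ ≥ 16/(16+2) = 8/9.

8/9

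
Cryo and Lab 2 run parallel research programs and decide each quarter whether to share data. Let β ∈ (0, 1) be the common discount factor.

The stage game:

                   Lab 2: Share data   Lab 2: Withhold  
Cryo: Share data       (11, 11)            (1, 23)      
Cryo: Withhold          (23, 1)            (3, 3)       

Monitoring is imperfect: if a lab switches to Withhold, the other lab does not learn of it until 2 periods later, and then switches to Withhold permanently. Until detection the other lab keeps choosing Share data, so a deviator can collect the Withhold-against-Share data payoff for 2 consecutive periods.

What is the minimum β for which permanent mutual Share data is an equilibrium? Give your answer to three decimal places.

Deviating for the 2 undetected periods gains 23−11 = 12 per period over cooperation, then loses 11−3 = 8 per period forever once punishment starts.
Gain: 12(1 + β + … + β^1); loss: 8·β^2/(1−β).
No profitable deviation ⇔ 12(1−β^2) ≤ 8·β^2, i.e. β^2 ≥ 12/(12+8) = 3/5.
Hence β ≥ (3/5)^(1/2) ≈ 0.775.

0.775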